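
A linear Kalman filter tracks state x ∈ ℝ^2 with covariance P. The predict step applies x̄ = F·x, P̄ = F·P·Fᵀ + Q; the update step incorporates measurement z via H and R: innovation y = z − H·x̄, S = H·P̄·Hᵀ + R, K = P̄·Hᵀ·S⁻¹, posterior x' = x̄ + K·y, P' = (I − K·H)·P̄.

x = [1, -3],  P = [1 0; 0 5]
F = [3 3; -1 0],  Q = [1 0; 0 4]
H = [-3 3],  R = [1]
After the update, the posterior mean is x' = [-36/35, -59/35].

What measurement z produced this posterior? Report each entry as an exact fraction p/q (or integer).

z = [-2]

x̄ = F·x = [-6, -1]
P̄ = F·P·Fᵀ + Q = [55 -3; -3 5]
S = H·P̄·Hᵀ + R = [595]
K = P̄·Hᵀ·S⁻¹ = [-174/595; 24/595]
x' − x̄ = [174/35, -24/35] = K·y
y = (KᵀK)⁻¹·Kᵀ·(x' − x̄) = [-17]
z = y + H·x̄ = [-17] + [15] = [-2]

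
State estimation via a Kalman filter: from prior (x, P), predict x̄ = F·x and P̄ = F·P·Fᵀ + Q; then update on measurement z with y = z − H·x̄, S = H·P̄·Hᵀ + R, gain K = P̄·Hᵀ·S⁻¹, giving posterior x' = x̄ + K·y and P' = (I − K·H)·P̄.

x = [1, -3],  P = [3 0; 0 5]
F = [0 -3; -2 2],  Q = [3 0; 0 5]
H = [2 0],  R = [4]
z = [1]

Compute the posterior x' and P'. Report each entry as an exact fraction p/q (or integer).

x' = [33/49, -137/49]
P' = [48/49 -30/49; -30/49 913/49]

x̄ = F·x = [9, -8]
P̄ = F·P·Fᵀ + Q = [48 -30; -30 37]
y = z − H·x̄ = [-17]
S = H·P̄·Hᵀ + R = [196]
K = P̄·Hᵀ·S⁻¹ = [24/49; -15/49]
x' = x̄ + K·y = [33/49, -137/49]
P' = (I − K·H)·P̄ = [48/49 -30/49; -30/49 913/49]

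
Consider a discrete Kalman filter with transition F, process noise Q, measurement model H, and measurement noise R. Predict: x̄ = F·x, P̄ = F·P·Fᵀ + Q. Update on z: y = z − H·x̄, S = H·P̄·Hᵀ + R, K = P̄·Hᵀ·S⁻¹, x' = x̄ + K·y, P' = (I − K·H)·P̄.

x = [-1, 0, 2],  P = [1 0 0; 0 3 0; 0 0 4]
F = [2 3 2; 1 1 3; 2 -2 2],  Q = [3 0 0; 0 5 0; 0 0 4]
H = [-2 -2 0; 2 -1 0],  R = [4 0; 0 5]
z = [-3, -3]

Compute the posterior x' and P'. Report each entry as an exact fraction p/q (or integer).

x' = [-521/1016, 4175/2032, 4181/5080]
P' = [80/127 -145/508 -161/254; -145/508 945/1016 515/508; -161/254 515/508 25833/1270]

x̄ = F·x = [2, 5, 2]
P̄ = F·P·Fᵀ + Q = [50 35 2; 35 45 20; 2 20 36]
y = z − H·x̄ = [11, -2]
S = H·P̄·Hᵀ + R = [664 -180; -180 110]
K = P̄·Hᵀ·S⁻¹ = [-175/1016 157/508; -655/2032 -305/1016; -193/1016 -1159/2540]
x' = x̄ + K·y = [-521/1016, 4175/2032, 4181/5080]
P' = (I − K·H)·P̄ = [80/127 -145/508 -161/254; -145/508 945/1016 515/508; -161/254 515/508 25833/1270]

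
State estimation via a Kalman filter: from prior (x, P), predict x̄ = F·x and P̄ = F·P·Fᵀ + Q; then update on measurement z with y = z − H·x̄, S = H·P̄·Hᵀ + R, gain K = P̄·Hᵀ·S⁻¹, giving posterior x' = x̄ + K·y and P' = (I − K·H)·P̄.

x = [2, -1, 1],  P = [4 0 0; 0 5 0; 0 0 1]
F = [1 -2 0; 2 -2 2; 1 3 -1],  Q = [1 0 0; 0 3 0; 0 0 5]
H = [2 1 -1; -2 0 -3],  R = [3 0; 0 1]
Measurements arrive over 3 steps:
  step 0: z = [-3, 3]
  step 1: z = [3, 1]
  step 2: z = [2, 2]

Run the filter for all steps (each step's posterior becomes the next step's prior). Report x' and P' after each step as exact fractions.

step 0: x' = [-151236/97835, 34693/97835, 5059/97835], P' = [87011/97835 -156888/97835 -55934/97835; -156888/97835 519389/97835 109697/97835; -55934/97835 109697/97835 46726/97835]
step 1: x' = [3569631187/3036385291, -2129108277/3036385291, -3522632377/3036385291], P' = [1714954177/3036385291 -1968391335/3036385291 -1045728022/3036385291; -1968391335/3036385291 7615940415/3036385291 1369709343/3036385291; -1045728022/3036385291 1369709343/3036385291 964335742/3036385291]
step 2: x' = [29272083839903/45472871224469, -5640654166959/45472871224469, -47636256543660/45472871224469], P' = [25464186259916/45472871224469 -29384394174204/45472871224469 -15528009132128/45472871224469; -29384394174204/45472871224469 113963262964671/45472871224469 20453946120279/45472871224469; -15528009132128/45472871224469 20453946120279/45472871224469 14361353276102/45472871224469]

step 0: x̄ = F·x = [4, 8, -2]
step 0: P̄ = F·P·Fᵀ + Q = [25 28 -26; 28 43 -24; -26 -24 55]
step 0: y = z − H·x̄ = [-21, 5]
step 0: S = H·P̄·Hᵀ + R = [465 185; 185 284]
step 0: K = P̄·Hᵀ·S⁻¹ = [24356/97835 -1244/19567; 31972/97835 -3063/19567; -16299/97835 -5662/19567]
step 0: x' = x̄ + K·y = [-151236/97835, 34693/97835, 5059/97835]
step 0: P' = (I − K·H)·P̄ = [87011/97835 -156888/97835 -55934/97835; -156888/97835 519389/97835 109697/97835; -55934/97835 109697/97835 46726/97835]
step 1: x̄ = F·x = [-220622/97835, -72348/19567, -52216/97835]
step 1: P̄ = F·P·Fᵀ + Q = [2889954/97835 528450/19567 -2910883/97835; 528450/19567 567213/19567 -557148/19567; -2910883/97835 -557148/19567 3809771/97835]
step 1: y = z − H·x̄ = [1044273/97835, -500057/97835]
step 1: S = H·P̄·Hᵀ + R = [46283169/97835 14585749/97835; 14585749/97835 11014994/97835]
step 1: K = P̄·Hᵀ·S⁻¹ = [835748347/3036385291 -292724288/3036385291; 769816134/3036385291 -172345359/3036385291; -562027481/3036385291 -801551182/3036385291]
step 1: x' = x̄ + K·y = [3569631187/3036385291, -2129108277/3036385291, -3522632377/3036385291]
step 1: P' = (I − K·H)·P̄ = [1714954177/3036385291 -1968391335/3036385291 -1045728022/3036385291; -1968391335/3036385291 7615940415/3036385291 1369709343/3036385291; -1045728022/3036385291 1369709343/3036385291 964335742/3036385291]
step 2: x̄ = F·x = [7827847741/3036385291, 4352214174/3036385291, 704938733/3036385291]
step 2: P̄ = F·P·Fᵀ + Q = [43088666468/3036385291 38133724608/3036385291 -42163932940/3036385291; 38133724608/3036385291 46713708969/3036385291 -41110296216/3036385291; -42163932940/3036385291 -41110296216/3036385291 68467532085/3036385291]
step 2: y = z − H·x̄ = [-13230200341/3036385291, 23843282263/3036385291]
step 2: S = H·P̄·Hᵀ + R = [700056285423/3036385291 248767101575/3036385291; 248767101575/3036385291 285631644648/3036385291]
step 2: K = P̄·Hᵀ·S⁻¹ = [12357329159252/45472871224469 -4344345123448/45472871224469; 11580176165328/45472871224469 -2593050012429/45472871224469; -8321141806693/45472871224469 -12028041564050/45472871224469]
step 2: x' = x̄ + K·y = [29272083839903/45472871224469, -5640654166959/45472871224469, -47636256543660/45472871224469]
step 2: P' = (I − K·H)·P̄ = [25464186259916/45472871224469 -29384394174204/45472871224469 -15528009132128/45472871224469; -29384394174204/45472871224469 113963262964671/45472871224469 20453946120279/45472871224469; -15528009132128/45472871224469 20453946120279/45472871224469 14361353276102/45472871224469]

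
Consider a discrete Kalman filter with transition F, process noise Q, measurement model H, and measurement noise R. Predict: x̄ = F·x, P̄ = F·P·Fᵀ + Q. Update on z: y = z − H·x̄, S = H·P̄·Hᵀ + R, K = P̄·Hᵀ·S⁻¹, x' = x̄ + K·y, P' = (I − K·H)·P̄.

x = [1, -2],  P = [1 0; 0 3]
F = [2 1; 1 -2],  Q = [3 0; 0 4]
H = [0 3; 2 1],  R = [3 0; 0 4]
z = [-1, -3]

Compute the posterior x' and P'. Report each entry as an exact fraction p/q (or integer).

x' = [-2336/2097, -59/233]
P' = [2042/2097 -36/233; -36/233 76/233]

x̄ = F·x = [0, 5]
P̄ = F·P·Fᵀ + Q = [10 -4; -4 17]
y = z − H·x̄ = [-16, -8]
S = H·P̄·Hᵀ + R = [156 27; 27 45]
K = P̄·Hᵀ·S⁻¹ = [-36/233 940/2097; 76/233 1/233]
x' = x̄ + K·y = [-2336/2097, -59/233]
P' = (I − K·H)·P̄ = [2042/2097 -36/233; -36/233 76/233]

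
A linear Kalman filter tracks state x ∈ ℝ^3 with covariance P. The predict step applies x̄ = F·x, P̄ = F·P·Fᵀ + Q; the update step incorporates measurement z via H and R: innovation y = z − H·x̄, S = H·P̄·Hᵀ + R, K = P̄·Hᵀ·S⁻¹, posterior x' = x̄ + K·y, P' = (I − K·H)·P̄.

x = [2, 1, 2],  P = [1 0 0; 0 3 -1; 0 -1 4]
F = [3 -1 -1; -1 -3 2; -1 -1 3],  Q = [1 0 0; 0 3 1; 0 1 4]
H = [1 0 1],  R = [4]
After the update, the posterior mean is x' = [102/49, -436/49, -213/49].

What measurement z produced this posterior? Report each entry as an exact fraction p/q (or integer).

x̄ = F·x = [3, -1, 3]
P̄ = F·P·Fᵀ + Q = [15 -3 -10; -3 59 46; -10 46 50]
S = H·P̄·Hᵀ + R = [49]
K = P̄·Hᵀ·S⁻¹ = [5/49; 43/49; 40/49]
x' − x̄ = [-45/49, -387/49, -360/49] = K·y
y = (KᵀK)⁻¹·Kᵀ·(x' − x̄) = [-9]
z = y + H·x̄ = [-9] + [6] = [-3]

z = [-3]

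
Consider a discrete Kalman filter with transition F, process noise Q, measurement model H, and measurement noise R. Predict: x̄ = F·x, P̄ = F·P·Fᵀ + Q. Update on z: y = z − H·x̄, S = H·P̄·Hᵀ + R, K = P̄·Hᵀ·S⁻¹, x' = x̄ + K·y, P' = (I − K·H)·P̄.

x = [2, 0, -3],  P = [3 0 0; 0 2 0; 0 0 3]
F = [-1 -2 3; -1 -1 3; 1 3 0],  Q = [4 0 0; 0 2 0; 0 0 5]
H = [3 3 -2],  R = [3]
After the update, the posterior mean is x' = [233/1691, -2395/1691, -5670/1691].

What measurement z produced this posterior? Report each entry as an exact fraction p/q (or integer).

z = [3]

x̄ = F·x = [-11, -11, 2]
P̄ = F·P·Fᵀ + Q = [42 34 -15; 34 34 -9; -15 -9 26]
S = H·P̄·Hᵀ + R = [1691]
K = P̄·Hᵀ·S⁻¹ = [258/1691; 222/1691; -124/1691]
x' − x̄ = [18834/1691, 16206/1691, -9052/1691] = K·y
y = (KᵀK)⁻¹·Kᵀ·(x' − x̄) = [73]
z = y + H·x̄ = [73] + [-70] = [3]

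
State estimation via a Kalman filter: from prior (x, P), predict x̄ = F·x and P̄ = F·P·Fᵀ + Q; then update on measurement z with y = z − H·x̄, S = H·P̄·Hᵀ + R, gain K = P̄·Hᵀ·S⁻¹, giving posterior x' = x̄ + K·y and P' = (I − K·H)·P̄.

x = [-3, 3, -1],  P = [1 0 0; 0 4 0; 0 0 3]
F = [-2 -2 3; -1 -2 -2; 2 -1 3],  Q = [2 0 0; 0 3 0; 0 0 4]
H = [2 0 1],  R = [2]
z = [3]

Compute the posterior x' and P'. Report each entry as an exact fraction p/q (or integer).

x̄ = F·x = [-3, -1, -12]
P̄ = F·P·Fᵀ + Q = [49 0 31; 0 32 -12; 31 -12 39]
y = z − H·x̄ = [21]
S = H·P̄·Hᵀ + R = [361]
K = P̄·Hᵀ·S⁻¹ = [129/361; -12/361; 101/361]
x' = x̄ + K·y = [1626/361, -613/361, -2211/361]
P' = (I − K·H)·P̄ = [1048/361 1548/361 -1838/361; 1548/361 11408/361 -3120/361; -1838/361 -3120/361 3878/361]

x' = [1626/361, -613/361, -2211/361]
P' = [1048/361 1548/361 -1838/361; 1548/361 11408/361 -3120/361; -1838/361 -3120/361 3878/361]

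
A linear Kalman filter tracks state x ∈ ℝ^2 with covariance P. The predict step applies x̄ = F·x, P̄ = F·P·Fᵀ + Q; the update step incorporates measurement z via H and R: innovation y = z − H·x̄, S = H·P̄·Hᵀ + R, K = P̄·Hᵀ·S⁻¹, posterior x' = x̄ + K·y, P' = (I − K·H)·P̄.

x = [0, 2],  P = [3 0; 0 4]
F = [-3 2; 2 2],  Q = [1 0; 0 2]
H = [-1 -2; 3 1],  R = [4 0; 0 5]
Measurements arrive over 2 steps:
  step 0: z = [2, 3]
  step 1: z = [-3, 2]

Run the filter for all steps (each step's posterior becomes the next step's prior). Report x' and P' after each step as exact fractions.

step 0: x̄ = F·x = [4, 4]
step 0: P̄ = F·P·Fᵀ + Q = [44 -2; -2 30]
step 0: y = z − H·x̄ = [14, -13]
step 0: S = H·P̄·Hᵀ + R = [160 -178; -178 419]
step 0: K = P̄·Hᵀ·S⁻¹ = [1595/8839 3420/8839; -10015/17678 -1621/8839]
step 0: x' = x̄ + K·y = [13226/8839, -13676/8839]
step 0: P' = (I − K·H)·P̄ = [8116/8839 -7248/8839; -7248/8839 13639/8839]
step 1: x̄ = F·x = [-67030/8839, -900/8839]
step 1: P̄ = F·P·Fᵀ + Q = [223415/8839 20356/8839; 20356/8839 46714/8839]
step 1: y = z − H·x̄ = [-95347/8839, 219668/8839]
step 1: S = H·P̄·Hᵀ + R = [527051/8839 -906165/8839; -906165/8839 2223780/8839]
step 1: K = P̄·Hᵀ·S⁻¹ = [22301/203591 14101064/39700245; -90138/203591 -5238202/39700245]
step 1: x' = x̄ + K·y = [2467483/39700245, 55380706/39700245]
step 1: P' = (I − K·H)·P̄ = [31681084/39700245 -24537932/39700245; -24537932/39700245 47422786/39700245]

step 0: x' = [13226/8839, -13676/8839], P' = [8116/8839 -7248/8839; -7248/8839 13639/8839]
step 1: x' = [2467483/39700245, 55380706/39700245], P' = [31681084/39700245 -24537932/39700245; -24537932/39700245 47422786/39700245]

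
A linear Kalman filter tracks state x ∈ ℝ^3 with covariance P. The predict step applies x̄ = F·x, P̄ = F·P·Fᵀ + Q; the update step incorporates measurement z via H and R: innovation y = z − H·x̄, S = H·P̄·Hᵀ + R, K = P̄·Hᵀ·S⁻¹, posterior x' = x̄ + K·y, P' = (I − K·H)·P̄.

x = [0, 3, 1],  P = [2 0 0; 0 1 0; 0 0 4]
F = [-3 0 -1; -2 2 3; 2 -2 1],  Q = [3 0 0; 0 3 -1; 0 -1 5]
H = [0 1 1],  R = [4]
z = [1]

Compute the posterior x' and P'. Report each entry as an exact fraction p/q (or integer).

x̄ = F·x = [-1, 9, -5]
P̄ = F·P·Fᵀ + Q = [25 0 -16; 0 51 -1; -16 -1 21]
y = z − H·x̄ = [-3]
S = H·P̄·Hᵀ + R = [74]
K = P̄·Hᵀ·S⁻¹ = [-8/37; 25/37; 10/37]
x' = x̄ + K·y = [-13/37, 258/37, -215/37]
P' = (I − K·H)·P̄ = [797/37 400/37 -432/37; 400/37 637/37 -537/37; -432/37 -537/37 577/37]

x' = [-13/37, 258/37, -215/37]
P' = [797/37 400/37 -432/37; 400/37 637/37 -537/37; -432/37 -537/37 577/37]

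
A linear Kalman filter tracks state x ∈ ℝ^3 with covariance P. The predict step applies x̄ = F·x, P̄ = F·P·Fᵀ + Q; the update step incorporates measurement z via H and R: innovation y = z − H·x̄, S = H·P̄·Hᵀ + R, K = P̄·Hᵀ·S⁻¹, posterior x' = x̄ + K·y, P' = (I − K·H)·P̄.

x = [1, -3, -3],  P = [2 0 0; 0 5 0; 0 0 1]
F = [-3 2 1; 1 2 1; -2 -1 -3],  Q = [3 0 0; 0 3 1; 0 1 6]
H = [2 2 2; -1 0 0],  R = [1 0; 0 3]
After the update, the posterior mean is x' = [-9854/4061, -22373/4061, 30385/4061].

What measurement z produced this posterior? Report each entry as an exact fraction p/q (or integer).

z = [-1, 1]

x̄ = F·x = [-12, -8, 10]
P̄ = F·P·Fᵀ + Q = [42 15 -1; 15 26 -16; -1 -16 28]
S = H·P̄·Hᵀ + R = [369 -112; -112 45]
K = P̄·Hᵀ·S⁻¹ = [336/4061 -2954/4061; 570/4061 65/4061; 1102/4061 2833/4061]
x' − x̄ = [38878/4061, 10115/4061, -10225/4061] = K·y
y = (KᵀK)⁻¹·Kᵀ·(x' − x̄) = [19, -11]
z = y + H·x̄ = [19, -11] + [-20, 12] = [-1, 1]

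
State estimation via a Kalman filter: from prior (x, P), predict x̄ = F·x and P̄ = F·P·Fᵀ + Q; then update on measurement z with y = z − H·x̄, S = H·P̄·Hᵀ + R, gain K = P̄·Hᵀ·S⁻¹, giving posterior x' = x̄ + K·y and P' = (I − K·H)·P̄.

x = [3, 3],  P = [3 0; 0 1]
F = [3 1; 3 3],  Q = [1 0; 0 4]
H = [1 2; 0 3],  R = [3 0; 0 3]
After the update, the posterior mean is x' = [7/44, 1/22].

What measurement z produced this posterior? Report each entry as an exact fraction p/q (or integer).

x̄ = F·x = [12, 18]
P̄ = F·P·Fᵀ + Q = [29 30; 30 40]
S = H·P̄·Hᵀ + R = [312 330; 330 363]
K = P̄·Hᵀ·S⁻¹ = [79/132 -215/726; 5/66 95/363]
x' − x̄ = [-521/44, -395/22] = K·y
y = (KᵀK)⁻¹·Kᵀ·(x' − x̄) = [-47, -55]
z = y + H·x̄ = [-47, -55] + [48, 54] = [1, -1]

z = [1, -1]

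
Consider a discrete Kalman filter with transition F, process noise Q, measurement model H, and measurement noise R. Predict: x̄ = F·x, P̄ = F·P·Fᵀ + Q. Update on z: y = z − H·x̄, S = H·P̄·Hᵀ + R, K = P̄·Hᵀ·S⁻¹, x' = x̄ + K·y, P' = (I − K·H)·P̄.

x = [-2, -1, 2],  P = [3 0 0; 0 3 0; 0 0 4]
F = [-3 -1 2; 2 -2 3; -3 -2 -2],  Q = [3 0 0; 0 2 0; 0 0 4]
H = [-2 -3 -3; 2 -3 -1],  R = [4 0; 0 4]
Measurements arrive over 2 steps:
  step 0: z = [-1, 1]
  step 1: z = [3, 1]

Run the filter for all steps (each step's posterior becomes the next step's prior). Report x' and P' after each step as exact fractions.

step 0: x̄ = F·x = [11, 4, 4]
step 0: P̄ = F·P·Fᵀ + Q = [49 12 17; 12 62 -30; 17 -30 59]
step 0: y = z − H·x̄ = [45, -5]
step 0: S = H·P̄·Hᵀ + R = [1097 111; 111 425]
step 0: K = P̄·Hᵀ·S⁻¹ = [-20905/113476 17475/113476; -9087/113476 -32871/113476; -3665/28369 5296/28369]
step 0: x' = x̄ + K·y = [55034/28369, 52336/28369, -77929/28369]
step 0: P' = (I − K·H)·P̄ = [226631/28369 289953/28369 -434072/28369; 289953/28369 401525/28369 -591798/28369; -434072/28369 -591798/28369 886066/28369]
step 1: x̄ = F·x = [-33936/2579, -228391/28369, -10356/2579]
step 1: P̄ = F·P·Fᵀ + Q = [1398759/2579 1112038/2579 281058/2579; 1112038/2579 10117044/28369 212396/2579; 281058/2579 212396/2579 76337/2579]
step 1: y = z − H·x̄ = [-1688406/28369, -24128/28369]
step 1: S = H·P̄·Hᵀ + R = [386212711/28369 47696841/28369; 47696841/28369 8414543/28369]
step 1: K = P̄·Hᵀ·S⁻¹ = [-1901098059/8590493342 1571424297/8590493342; -564149683/4295246671 -999479223/4295246671; -464994861/8590493342 935443301/8590493342]
step 1: x' = x̄ + K·y = [-614874663/4295246671, -153919351/4295246671, -3808116293/4295246671]
step 1: P' = (I − K·H)·P̄ = [7844463489/4295246671 8254161002/4295246671 -12216404622/4295246671; 8254161002/4295246671 12628406660/4295246671 -17378981084/4295246671; -12216404622/4295246671 -17378981084/4295246671 25833247406/4295246671]

step 0: x' = [55034/28369, 52336/28369, -77929/28369], P' = [226631/28369 289953/28369 -434072/28369; 289953/28369 401525/28369 -591798/28369; -434072/28369 -591798/28369 886066/28369]
step 1: x' = [-614874663/4295246671, -153919351/4295246671, -3808116293/4295246671], P' = [7844463489/4295246671 8254161002/4295246671 -12216404622/4295246671; 8254161002/4295246671 12628406660/4295246671 -17378981084/4295246671; -12216404622/4295246671 -17378981084/4295246671 25833247406/4295246671]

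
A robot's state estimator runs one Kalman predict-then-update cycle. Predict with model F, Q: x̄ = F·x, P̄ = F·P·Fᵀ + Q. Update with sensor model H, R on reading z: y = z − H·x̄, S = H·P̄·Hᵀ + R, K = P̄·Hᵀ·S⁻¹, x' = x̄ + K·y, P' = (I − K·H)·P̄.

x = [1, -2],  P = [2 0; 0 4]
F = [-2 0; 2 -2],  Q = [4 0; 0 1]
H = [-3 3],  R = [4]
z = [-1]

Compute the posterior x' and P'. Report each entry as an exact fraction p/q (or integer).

x̄ = F·x = [-2, 6]
P̄ = F·P·Fᵀ + Q = [12 -8; -8 25]
y = z − H·x̄ = [-25]
S = H·P̄·Hᵀ + R = [481]
K = P̄·Hᵀ·S⁻¹ = [-60/481; 99/481]
x' = x̄ + K·y = [538/481, 411/481]
P' = (I − K·H)·P̄ = [2172/481 2092/481; 2092/481 2224/481]

x' = [538/481, 411/481]
P' = [2172/481 2092/481; 2092/481 2224/481]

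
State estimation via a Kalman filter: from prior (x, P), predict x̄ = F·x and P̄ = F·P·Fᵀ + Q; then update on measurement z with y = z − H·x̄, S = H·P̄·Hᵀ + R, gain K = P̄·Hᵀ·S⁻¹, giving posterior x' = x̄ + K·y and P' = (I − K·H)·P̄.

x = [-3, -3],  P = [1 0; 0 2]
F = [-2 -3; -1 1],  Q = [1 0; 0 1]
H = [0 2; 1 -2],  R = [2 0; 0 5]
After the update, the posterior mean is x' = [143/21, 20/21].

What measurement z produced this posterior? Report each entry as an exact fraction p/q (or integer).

x̄ = F·x = [15, 0]
P̄ = F·P·Fᵀ + Q = [23 -4; -4 4]
S = H·P̄·Hᵀ + R = [18 -24; -24 60]
K = P̄·Hᵀ·S⁻¹ = [11/21 61/84; 8/21 -1/21]
x' − x̄ = [-172/21, 20/21] = K·y
y = (KᵀK)⁻¹·Kᵀ·(x' − x̄) = [1, -12]
z = y + H·x̄ = [1, -12] + [0, 15] = [1, 3]

z = [1, 3]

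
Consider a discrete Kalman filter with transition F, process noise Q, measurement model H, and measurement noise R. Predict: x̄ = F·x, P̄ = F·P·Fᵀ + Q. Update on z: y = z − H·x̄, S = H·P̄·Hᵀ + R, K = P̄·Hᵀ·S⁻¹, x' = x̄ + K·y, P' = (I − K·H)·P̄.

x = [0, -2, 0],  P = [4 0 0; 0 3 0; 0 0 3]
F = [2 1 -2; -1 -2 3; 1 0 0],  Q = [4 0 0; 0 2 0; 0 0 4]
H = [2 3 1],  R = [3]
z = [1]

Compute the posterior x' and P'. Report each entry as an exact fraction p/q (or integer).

x̄ = F·x = [-2, 4, 0]
P̄ = F·P·Fᵀ + Q = [35 -32 8; -32 45 -4; 8 -4 8]
y = z − H·x̄ = [-7]
S = H·P̄·Hᵀ + R = [180]
K = P̄·Hᵀ·S⁻¹ = [-1/10; 67/180; 1/15]
x' = x̄ + K·y = [-13/10, 251/180, -7/15]
P' = (I − K·H)·P̄ = [166/5 -253/10 46/5; -253/10 3611/180 -127/15; 46/5 -127/15 36/5]

x' = [-13/10, 251/180, -7/15]
P' = [166/5 -253/10 46/5; -253/10 3611/180 -127/15; 46/5 -127/15 36/5]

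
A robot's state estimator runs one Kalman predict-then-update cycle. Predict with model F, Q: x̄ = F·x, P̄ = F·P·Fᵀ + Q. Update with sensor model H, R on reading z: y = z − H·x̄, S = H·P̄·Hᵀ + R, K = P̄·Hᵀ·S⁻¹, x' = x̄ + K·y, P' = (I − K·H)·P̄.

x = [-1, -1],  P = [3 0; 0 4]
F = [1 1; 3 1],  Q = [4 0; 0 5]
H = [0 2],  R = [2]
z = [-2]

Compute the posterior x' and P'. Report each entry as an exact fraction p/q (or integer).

x̄ = F·x = [-2, -4]
P̄ = F·P·Fᵀ + Q = [11 13; 13 36]
y = z − H·x̄ = [6]
S = H·P̄·Hᵀ + R = [146]
K = P̄·Hᵀ·S⁻¹ = [13/73; 36/73]
x' = x̄ + K·y = [-68/73, -76/73]
P' = (I − K·H)·P̄ = [465/73 13/73; 13/73 36/73]

x' = [-68/73, -76/73]
P' = [465/73 13/73; 13/73 36/73]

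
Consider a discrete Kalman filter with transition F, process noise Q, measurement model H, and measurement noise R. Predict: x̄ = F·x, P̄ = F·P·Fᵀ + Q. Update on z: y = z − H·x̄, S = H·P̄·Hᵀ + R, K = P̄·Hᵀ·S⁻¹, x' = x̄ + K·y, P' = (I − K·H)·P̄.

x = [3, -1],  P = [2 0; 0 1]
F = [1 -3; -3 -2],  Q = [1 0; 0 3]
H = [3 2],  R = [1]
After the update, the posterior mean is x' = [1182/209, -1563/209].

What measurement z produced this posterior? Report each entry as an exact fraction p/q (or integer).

z = [2]

x̄ = F·x = [6, -7]
P̄ = F·P·Fᵀ + Q = [12 0; 0 25]
S = H·P̄·Hᵀ + R = [209]
K = P̄·Hᵀ·S⁻¹ = [36/209; 50/209]
x' − x̄ = [-72/209, -100/209] = K·y
y = (KᵀK)⁻¹·Kᵀ·(x' − x̄) = [-2]
z = y + H·x̄ = [-2] + [4] = [2]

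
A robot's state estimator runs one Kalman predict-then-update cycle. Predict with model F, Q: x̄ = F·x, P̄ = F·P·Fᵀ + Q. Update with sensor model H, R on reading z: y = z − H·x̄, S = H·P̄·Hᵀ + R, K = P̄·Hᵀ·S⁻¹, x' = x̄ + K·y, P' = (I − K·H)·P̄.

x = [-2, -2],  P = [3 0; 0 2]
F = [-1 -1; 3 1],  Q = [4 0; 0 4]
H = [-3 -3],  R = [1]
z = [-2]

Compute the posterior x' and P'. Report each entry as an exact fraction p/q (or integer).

x' = [640/181, -524/181]
P' = [1593/181 -1595/181; -1595/181 1617/181]

x̄ = F·x = [4, -8]
P̄ = F·P·Fᵀ + Q = [9 -11; -11 33]
y = z − H·x̄ = [-14]
S = H·P̄·Hᵀ + R = [181]
K = P̄·Hᵀ·S⁻¹ = [6/181; -66/181]
x' = x̄ + K·y = [640/181, -524/181]
P' = (I − K·H)·P̄ = [1593/181 -1595/181; -1595/181 1617/181]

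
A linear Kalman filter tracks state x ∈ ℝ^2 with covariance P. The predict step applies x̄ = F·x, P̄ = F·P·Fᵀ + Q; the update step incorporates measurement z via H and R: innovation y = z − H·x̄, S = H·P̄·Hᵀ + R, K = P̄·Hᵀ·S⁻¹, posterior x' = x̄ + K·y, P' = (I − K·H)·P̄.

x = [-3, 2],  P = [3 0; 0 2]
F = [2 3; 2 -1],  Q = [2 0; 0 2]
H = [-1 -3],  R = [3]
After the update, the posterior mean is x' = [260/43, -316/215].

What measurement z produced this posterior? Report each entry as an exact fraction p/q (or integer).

z = [-2]

x̄ = F·x = [0, -8]
P̄ = F·P·Fᵀ + Q = [32 6; 6 16]
S = H·P̄·Hᵀ + R = [215]
K = P̄·Hᵀ·S⁻¹ = [-10/43; -54/215]
x' − x̄ = [260/43, 1404/215] = K·y
y = (KᵀK)⁻¹·Kᵀ·(x' − x̄) = [-26]
z = y + H·x̄ = [-26] + [24] = [-2]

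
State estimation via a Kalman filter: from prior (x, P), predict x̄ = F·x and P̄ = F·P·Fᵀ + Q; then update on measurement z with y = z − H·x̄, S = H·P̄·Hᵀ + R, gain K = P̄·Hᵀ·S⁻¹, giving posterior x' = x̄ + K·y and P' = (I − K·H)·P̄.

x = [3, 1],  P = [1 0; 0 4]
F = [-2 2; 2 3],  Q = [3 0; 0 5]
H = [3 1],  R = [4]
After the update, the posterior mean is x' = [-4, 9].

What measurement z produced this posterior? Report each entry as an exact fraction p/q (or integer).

z = [-3]

x̄ = F·x = [-4, 9]
P̄ = F·P·Fᵀ + Q = [23 20; 20 45]
S = H·P̄·Hᵀ + R = [376]
K = P̄·Hᵀ·S⁻¹ = [89/376; 105/376]
x' − x̄ = [0, 0] = K·y
y = (KᵀK)⁻¹·Kᵀ·(x' − x̄) = [0]
z = y + H·x̄ = [0] + [-3] = [-3]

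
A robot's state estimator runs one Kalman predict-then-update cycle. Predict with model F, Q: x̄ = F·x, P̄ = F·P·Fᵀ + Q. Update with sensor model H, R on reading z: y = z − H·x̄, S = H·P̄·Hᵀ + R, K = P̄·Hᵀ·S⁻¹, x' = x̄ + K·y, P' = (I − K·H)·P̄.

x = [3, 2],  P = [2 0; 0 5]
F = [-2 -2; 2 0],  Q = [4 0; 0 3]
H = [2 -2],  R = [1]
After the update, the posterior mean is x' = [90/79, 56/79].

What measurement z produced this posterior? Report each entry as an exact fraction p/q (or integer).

x̄ = F·x = [-10, 6]
P̄ = F·P·Fᵀ + Q = [32 -8; -8 11]
S = H·P̄·Hᵀ + R = [237]
K = P̄·Hᵀ·S⁻¹ = [80/237; -38/237]
x' − x̄ = [880/79, -418/79] = K·y
y = (KᵀK)⁻¹·Kᵀ·(x' − x̄) = [33]
z = y + H·x̄ = [33] + [-32] = [1]

z = [1]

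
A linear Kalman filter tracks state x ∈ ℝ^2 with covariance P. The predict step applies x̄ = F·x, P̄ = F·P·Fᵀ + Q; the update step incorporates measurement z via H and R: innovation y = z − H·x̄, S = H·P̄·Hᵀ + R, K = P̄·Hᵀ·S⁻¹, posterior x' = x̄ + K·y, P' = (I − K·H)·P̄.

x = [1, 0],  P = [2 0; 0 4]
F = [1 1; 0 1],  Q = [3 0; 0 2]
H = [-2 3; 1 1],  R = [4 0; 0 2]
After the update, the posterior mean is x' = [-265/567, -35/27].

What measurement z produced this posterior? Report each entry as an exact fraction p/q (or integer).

x̄ = F·x = [1, 0]
P̄ = F·P·Fᵀ + Q = [9 4; 4 6]
S = H·P̄·Hᵀ + R = [46 4; 4 25]
K = P̄·Hᵀ·S⁻¹ = [-101/567 311/567; 5/27 10/27]
x' − x̄ = [-832/567, -35/27] = K·y
y = (KᵀK)⁻¹·Kᵀ·(x' − x̄) = [-1, -3]
z = y + H·x̄ = [-1, -3] + [-2, 1] = [-3, -2]

z = [-3, -2]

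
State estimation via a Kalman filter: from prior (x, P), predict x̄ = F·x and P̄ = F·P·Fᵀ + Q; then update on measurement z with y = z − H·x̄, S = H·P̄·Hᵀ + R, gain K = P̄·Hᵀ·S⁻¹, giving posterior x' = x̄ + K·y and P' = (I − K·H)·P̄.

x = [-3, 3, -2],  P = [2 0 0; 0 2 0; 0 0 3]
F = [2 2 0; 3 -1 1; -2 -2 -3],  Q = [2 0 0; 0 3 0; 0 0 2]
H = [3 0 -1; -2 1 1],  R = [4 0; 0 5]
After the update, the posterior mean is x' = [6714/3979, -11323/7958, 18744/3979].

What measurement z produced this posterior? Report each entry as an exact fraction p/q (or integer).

z = [2, 3]

x̄ = F·x = [0, -14, 6]
P̄ = F·P·Fᵀ + Q = [18 8 -16; 8 26 -17; -16 -17 45]
S = H·P̄·Hᵀ + R = [307 -192; -192 146]
K = P̄·Hᵀ·S⁻¹ = [886/3979 -34/3979; 2321/3979 5723/7958; -1029/3979 282/3979]
x' − x̄ = [6714/3979, 100089/7958, -5130/3979] = K·y
y = (KᵀK)⁻¹·Kᵀ·(x' − x̄) = [8, 11]
z = y + H·x̄ = [8, 11] + [-6, -8] = [2, 3]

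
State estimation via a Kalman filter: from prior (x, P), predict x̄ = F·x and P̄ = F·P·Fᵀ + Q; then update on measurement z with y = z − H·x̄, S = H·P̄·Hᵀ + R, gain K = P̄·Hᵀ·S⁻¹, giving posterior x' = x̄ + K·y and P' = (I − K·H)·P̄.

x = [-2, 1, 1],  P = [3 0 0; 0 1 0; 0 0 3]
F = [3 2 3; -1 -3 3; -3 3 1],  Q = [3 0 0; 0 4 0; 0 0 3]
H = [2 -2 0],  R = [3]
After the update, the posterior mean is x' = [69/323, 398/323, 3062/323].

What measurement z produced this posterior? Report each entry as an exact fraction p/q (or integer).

z = [-2]

x̄ = F·x = [-1, 2, 10]
P̄ = F·P·Fᵀ + Q = [61 12 -12; 12 43 9; -12 9 42]
S = H·P̄·Hᵀ + R = [323]
K = P̄·Hᵀ·S⁻¹ = [98/323; -62/323; -42/323]
x' − x̄ = [392/323, -248/323, -168/323] = K·y
y = (KᵀK)⁻¹·Kᵀ·(x' − x̄) = [4]
z = y + H·x̄ = [4] + [-6] = [-2]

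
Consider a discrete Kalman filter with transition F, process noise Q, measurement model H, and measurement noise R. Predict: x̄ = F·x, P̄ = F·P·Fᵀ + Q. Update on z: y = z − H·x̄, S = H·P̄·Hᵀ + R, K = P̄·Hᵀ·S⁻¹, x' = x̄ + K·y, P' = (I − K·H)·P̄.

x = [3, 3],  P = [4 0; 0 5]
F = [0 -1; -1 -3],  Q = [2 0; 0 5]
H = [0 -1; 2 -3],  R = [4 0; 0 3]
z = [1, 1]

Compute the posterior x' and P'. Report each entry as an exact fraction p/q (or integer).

x̄ = F·x = [-3, -12]
P̄ = F·P·Fᵀ + Q = [7 15; 15 54]
y = z − H·x̄ = [-11, -29]
S = H·P̄·Hᵀ + R = [58 132; 132 337]
K = P̄·Hᵀ·S⁻¹ = [-963/2122 91/1061; -387/1061 -264/1061]
x' = x̄ + K·y = [-1051/2122, -819/1061]
P' = (I − K·H)·P̄ = [6051/2122 1926/1061; 1926/1061 1548/1061]

x' = [-1051/2122, -819/1061]
P' = [6051/2122 1926/1061; 1926/1061 1548/1061]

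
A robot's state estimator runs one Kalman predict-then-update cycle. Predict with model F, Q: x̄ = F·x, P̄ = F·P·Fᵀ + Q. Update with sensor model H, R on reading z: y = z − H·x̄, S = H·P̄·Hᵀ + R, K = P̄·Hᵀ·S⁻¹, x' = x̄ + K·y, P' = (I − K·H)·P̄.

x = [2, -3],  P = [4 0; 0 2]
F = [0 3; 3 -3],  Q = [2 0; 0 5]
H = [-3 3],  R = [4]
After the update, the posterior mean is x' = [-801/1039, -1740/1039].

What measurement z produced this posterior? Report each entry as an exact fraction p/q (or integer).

x̄ = F·x = [-9, 15]
P̄ = F·P·Fᵀ + Q = [20 -18; -18 59]
S = H·P̄·Hᵀ + R = [1039]
K = P̄·Hᵀ·S⁻¹ = [-114/1039; 231/1039]
x' − x̄ = [8550/1039, -17325/1039] = K·y
y = (KᵀK)⁻¹·Kᵀ·(x' − x̄) = [-75]
z = y + H·x̄ = [-75] + [72] = [-3]

z = [-3]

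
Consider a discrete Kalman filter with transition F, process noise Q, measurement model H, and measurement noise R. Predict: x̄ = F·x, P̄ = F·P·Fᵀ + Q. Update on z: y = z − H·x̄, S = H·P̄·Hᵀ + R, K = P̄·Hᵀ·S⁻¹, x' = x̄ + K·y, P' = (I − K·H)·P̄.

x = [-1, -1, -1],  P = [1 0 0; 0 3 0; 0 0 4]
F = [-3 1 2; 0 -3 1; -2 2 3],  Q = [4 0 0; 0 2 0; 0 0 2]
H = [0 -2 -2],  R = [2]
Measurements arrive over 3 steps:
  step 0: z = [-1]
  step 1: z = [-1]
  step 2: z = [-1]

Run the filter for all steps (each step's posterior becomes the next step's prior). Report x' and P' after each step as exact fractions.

step 0: x̄ = F·x = [0, 2, -3]
step 0: P̄ = F·P·Fᵀ + Q = [32 -1 36; -1 33 -6; 36 -6 54]
step 0: y = z − H·x̄ = [-3]
step 0: S = H·P̄·Hᵀ + R = [302]
step 0: K = P̄·Hᵀ·S⁻¹ = [-35/151; -27/151; -48/151]
step 0: x' = x̄ + K·y = [105/151, 383/151, -309/151]
step 0: P' = (I − K·H)·P̄ = [2382/151 -2041/151 2076/151; -2041/151 3525/151 -3498/151; 2076/151 -3498/151 3546/151]
step 1: x̄ = F·x = [-550/151, -1458/151, -371/151]
step 1: P̄ = F·P·Fᵀ + Q = [13093/151 -10590/151 7472/151; -10590/151 56561/151 -2424/151; 7472/151 -2424/151 5284/151]
step 1: y = z − H·x̄ = [-3809/151]
step 1: S = H·P̄·Hᵀ + R = [228290/151]
step 1: K = P̄·Hᵀ·S⁻¹ = [3118/114145; -54137/114145; -572/22829]
step 1: x' = x̄ + K·y = [-494412/114145, 263473/114145, -41661/22829]
step 1: P' = (I − K·H)·P̄ = [9768587/114145 -5769518/114145 1153280/22829; -5769518/114145 3937257/114145 -776624/22829; 1153280/22829 -776624/22829 777196/22829]
step 2: x̄ = F·x = [1330099/114145, -998724/114145, 178171/22829]
step 2: P̄ = F·P·Fᵀ + Q = [57742868/114145 -53849073/114145 6762604/22829; -53849073/114145 62848303/114145 -6186734/22829; 6762604/22829 -6186734/22829 4077478/22829]
step 2: y = z − H·x̄ = [-329883/114145]
step 2: S = H·P̄·Hᵀ + R = [85701702/114145]
step 2: K = P̄·Hᵀ·S⁻¹ = [20036053/42850851; -10638211/14283617; 10546280/42850851]
step 2: x' = x̄ + K·y = [147141270/14283617, -94231251/14283617, 101318079/14283617]
step 2: P' = (I − K·H)·P̄ = [14643166090/42850851 -3003758515/14283617 8991239492/42850851; -3003758515/14283617 1915737785/14283617 -1905099574/14283617; 8991239492/42850851 -1905099574/14283617 5704752442/42850851]

step 0: x' = [105/151, 383/151, -309/151], P' = [2382/151 -2041/151 2076/151; -2041/151 3525/151 -3498/151; 2076/151 -3498/151 3546/151]
step 1: x' = [-494412/114145, 263473/114145, -41661/22829], P' = [9768587/114145 -5769518/114145 1153280/22829; -5769518/114145 3937257/114145 -776624/22829; 1153280/22829 -776624/22829 777196/22829]
step 2: x' = [147141270/14283617, -94231251/14283617, 101318079/14283617], P' = [14643166090/42850851 -3003758515/14283617 8991239492/42850851; -3003758515/14283617 1915737785/14283617 -1905099574/14283617; 8991239492/42850851 -1905099574/14283617 5704752442/42850851]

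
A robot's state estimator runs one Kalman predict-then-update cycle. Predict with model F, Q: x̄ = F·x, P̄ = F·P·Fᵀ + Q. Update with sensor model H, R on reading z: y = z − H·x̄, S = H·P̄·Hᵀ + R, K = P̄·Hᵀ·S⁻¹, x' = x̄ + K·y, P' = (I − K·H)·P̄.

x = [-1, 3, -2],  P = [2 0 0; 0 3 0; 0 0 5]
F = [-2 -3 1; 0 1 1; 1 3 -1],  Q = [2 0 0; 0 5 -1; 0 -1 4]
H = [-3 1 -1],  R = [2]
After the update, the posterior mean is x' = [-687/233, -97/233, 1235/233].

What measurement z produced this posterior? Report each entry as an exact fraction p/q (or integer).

x̄ = F·x = [-9, 1, 10]
P̄ = F·P·Fᵀ + Q = [42 -4 -36; -4 13 3; -36 3 38]
S = H·P̄·Hᵀ + R = [233]
K = P̄·Hᵀ·S⁻¹ = [-94/233; 22/233; 73/233]
x' − x̄ = [1410/233, -330/233, -1095/233] = K·y
y = (KᵀK)⁻¹·Kᵀ·(x' − x̄) = [-15]
z = y + H·x̄ = [-15] + [18] = [3]

z = [3]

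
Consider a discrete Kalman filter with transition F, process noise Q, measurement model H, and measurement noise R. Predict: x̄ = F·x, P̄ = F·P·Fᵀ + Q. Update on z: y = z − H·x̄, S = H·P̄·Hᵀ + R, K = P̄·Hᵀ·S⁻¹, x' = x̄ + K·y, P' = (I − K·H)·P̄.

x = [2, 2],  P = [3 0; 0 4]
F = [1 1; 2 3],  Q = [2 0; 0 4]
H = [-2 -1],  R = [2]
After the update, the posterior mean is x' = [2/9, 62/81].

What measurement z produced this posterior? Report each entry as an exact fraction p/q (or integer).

z = [-1]

x̄ = F·x = [4, 10]
P̄ = F·P·Fᵀ + Q = [9 18; 18 52]
S = H·P̄·Hᵀ + R = [162]
K = P̄·Hᵀ·S⁻¹ = [-2/9; -44/81]
x' − x̄ = [-34/9, -748/81] = K·y
y = (KᵀK)⁻¹·Kᵀ·(x' − x̄) = [17]
z = y + H·x̄ = [17] + [-18] = [-1]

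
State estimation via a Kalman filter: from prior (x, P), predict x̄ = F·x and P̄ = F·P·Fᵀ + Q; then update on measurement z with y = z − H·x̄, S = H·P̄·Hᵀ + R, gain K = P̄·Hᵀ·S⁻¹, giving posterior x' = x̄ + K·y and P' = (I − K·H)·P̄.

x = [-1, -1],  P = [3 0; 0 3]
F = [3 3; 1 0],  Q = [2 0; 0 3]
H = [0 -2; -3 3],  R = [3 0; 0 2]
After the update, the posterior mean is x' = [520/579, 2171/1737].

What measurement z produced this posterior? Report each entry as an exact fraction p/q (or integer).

x̄ = F·x = [-6, -1]
P̄ = F·P·Fᵀ + Q = [56 9; 9 6]
S = H·P̄·Hᵀ + R = [27 18; 18 398]
K = P̄·Hᵀ·S⁻¹ = [-257/579 -129/386; -769/1737 -1/386]
x' − x̄ = [3994/579, 3908/1737] = K·y
y = (KᵀK)⁻¹·Kᵀ·(x' − x̄) = [-5, -14]
z = y + H·x̄ = [-5, -14] + [2, 15] = [-3, 1]

z = [-3, 1]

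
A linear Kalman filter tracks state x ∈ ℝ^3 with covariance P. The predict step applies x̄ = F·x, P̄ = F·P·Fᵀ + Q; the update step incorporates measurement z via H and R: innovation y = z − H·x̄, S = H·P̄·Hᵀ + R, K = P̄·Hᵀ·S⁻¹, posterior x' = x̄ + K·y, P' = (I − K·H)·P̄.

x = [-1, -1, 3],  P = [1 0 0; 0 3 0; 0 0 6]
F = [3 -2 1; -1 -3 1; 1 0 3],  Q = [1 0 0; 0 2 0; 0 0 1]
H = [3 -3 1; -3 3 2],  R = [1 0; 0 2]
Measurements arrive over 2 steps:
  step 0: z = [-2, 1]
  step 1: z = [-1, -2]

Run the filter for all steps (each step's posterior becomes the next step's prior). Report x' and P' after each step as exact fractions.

step 0: x' = [592/3551, 18379/24857, -6924/24857], P' = [266735/14204 266469/14204 420/3551; 266469/14204 1870761/99428 2938/24857; 420/3551 2938/24857 8236/24857]
step 1: x' = [-26198991589/16887658903, -26200070741/16887658903, -16828883515/16887658903], P' = [20391671818/16887658903 20192848180/16887658903 1201669284/16887658903; 20192848180/16887658903 21243910340/16887658903 1182648806/16887658903; 1201669284/16887658903 1182648806/16887658903 5206462688/16887658903]

step 0: x̄ = F·x = [2, 7, 8]
step 0: P̄ = F·P·Fᵀ + Q = [28 21 21; 21 36 17; 21 17 56]
step 0: y = z − H·x̄ = [5, -30]
step 0: S = H·P̄·Hᵀ + R = [279 -74; -74 376]
step 0: K = P̄·Hᵀ·S⁻¹ = [1239/7102 1281/14204; -2341/49714 19969/99428; 8242/24857 8233/24857]
step 0: x' = x̄ + K·y = [592/3551, 18379/24857, -6924/24857]
step 0: P' = (I − K·H)·P̄ = [266735/14204 266469/14204 420/3551; 266469/14204 1870761/99428 2938/24857; 420/3551 2938/24857 8236/24857]
step 1: x̄ = F·x = [-31250/24857, -66205/24857, -16628/24857]
step 1: P̄ = F·P·Fᵀ + Q = [2059877/99428 -3718073/49714 2016789/99428; -3718073/49714 7508365/24857 -3746725/49714; 2016789/99428 -3746725/49714 2333629/99428]
step 1: y = z − H·x̄ = [-113094/24857, 88407/24857]
step 1: S = H·P̄·Hᵀ + R = [120546288/24857 -194746343/49714; -194746343/49714 318101165/99428]
step 1: K = P̄·Hᵀ·S⁻¹ = [1798140198/16887658903 903433827/16887658903; -1970537674/16887658903 2759242046/16887658903; 5263524122/16887658903 5177931971/16887658903]
step 1: x' = x̄ + K·y = [-26198991589/16887658903, -26200070741/16887658903, -16828883515/16887658903]
step 1: P' = (I − K·H)·P̄ = [20391671818/16887658903 20192848180/16887658903 1201669284/16887658903; 20192848180/16887658903 21243910340/16887658903 1182648806/16887658903; 1201669284/16887658903 1182648806/16887658903 5206462688/16887658903]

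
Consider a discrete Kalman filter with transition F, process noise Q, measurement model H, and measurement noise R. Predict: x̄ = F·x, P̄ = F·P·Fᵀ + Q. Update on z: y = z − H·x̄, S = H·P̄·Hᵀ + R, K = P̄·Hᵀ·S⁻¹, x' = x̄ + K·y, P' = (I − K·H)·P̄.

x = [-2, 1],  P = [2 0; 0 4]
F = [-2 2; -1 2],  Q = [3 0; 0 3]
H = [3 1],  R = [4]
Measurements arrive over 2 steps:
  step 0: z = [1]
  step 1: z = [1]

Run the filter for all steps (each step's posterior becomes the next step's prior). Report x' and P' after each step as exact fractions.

step 0: x' = [207/388, -149/388], P' = [275/388 -421/388; -421/388 1587/388]
step 1: x' = [32299/175387, 66374/175387], P' = [111453/175387 -152903/175387; -152903/175387 609681/175387]

step 0: x̄ = F·x = [6, 4]
step 0: P̄ = F·P·Fᵀ + Q = [27 20; 20 21]
step 0: y = z − H·x̄ = [-21]
step 0: S = H·P̄·Hᵀ + R = [388]
step 0: K = P̄·Hᵀ·S⁻¹ = [101/388; 81/388]
step 0: x' = x̄ + K·y = [207/388, -149/388]
step 0: P' = (I − K·H)·P̄ = [275/388 -421/388; -421/388 1587/388]
step 1: x̄ = F·x = [-178/97, -505/388]
step 1: P̄ = F·P·Fᵀ + Q = [2995/97 2356/97; 2356/97 9471/388]
step 1: y = z − H·x̄ = [3029/388]
step 1: S = H·P̄·Hᵀ + R = [175387/388]
step 1: K = P̄·Hᵀ·S⁻¹ = [45364/175387; 37743/175387]
step 1: x' = x̄ + K·y = [32299/175387, 66374/175387]
step 1: P' = (I − K·H)·P̄ = [111453/175387 -152903/175387; -152903/175387 609681/175387]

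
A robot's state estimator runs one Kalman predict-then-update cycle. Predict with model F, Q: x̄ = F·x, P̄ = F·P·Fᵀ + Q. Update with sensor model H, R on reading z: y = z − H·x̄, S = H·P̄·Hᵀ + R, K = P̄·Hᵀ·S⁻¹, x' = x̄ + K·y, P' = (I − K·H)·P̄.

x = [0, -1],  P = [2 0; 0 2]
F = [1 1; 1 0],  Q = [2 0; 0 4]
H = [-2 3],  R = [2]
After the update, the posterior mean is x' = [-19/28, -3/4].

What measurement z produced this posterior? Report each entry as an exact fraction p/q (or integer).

x̄ = F·x = [-1, 0]
P̄ = F·P·Fᵀ + Q = [6 2; 2 6]
S = H·P̄·Hᵀ + R = [56]
K = P̄·Hᵀ·S⁻¹ = [-3/28; 1/4]
x' − x̄ = [9/28, -3/4] = K·y
y = (KᵀK)⁻¹·Kᵀ·(x' − x̄) = [-3]
z = y + H·x̄ = [-3] + [2] = [-1]

z = [-1]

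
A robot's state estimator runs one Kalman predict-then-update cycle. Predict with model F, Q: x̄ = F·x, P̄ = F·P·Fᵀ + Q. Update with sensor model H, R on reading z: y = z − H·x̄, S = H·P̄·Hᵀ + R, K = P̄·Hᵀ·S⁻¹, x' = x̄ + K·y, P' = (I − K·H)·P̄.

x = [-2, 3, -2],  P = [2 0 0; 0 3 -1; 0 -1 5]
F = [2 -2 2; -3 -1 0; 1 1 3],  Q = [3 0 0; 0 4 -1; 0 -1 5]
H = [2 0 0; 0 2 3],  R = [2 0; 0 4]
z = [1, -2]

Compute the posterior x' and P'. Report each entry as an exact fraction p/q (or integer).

x̄ = F·x = [-14, 3, -5]
P̄ = F·P·Fᵀ + Q = [51 -4 32; -4 25 -7; 32 -7 49]
y = z − H·x̄ = [29, 7]
S = H·P̄·Hᵀ + R = [206 176; 176 461]
K = P̄·Hᵀ·S⁻¹ = [15767/31995 88/31995; -4396/31995 3691/31995; 1016/10665 2689/10665]
x' = x̄ + K·y = [9929/31995, -5662/31995, -5038/10665]
P' = (I − K·H)·P̄ = [15767/31995 -4396/31995 1016/10665; -4396/31995 657668/31995 -144508/10665; 1016/10665 -144508/10665 33308/3555]

x' = [9929/31995, -5662/31995, -5038/10665]
P' = [15767/31995 -4396/31995 1016/10665; -4396/31995 657668/31995 -144508/10665; 1016/10665 -144508/10665 33308/3555]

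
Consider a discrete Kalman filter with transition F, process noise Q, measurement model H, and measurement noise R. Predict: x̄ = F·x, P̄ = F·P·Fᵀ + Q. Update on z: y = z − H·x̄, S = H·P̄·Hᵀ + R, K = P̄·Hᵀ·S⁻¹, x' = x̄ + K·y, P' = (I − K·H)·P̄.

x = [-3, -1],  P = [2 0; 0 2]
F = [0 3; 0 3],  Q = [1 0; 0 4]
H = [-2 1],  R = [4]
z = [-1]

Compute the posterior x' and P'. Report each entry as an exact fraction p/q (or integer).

x' = [-1/3, -17/15]
P' = [17/3 26/3; 26/3 232/15]

x̄ = F·x = [-3, -3]
P̄ = F·P·Fᵀ + Q = [19 18; 18 22]
y = z − H·x̄ = [-4]
S = H·P̄·Hᵀ + R = [30]
K = P̄·Hᵀ·S⁻¹ = [-2/3; -7/15]
x' = x̄ + K·y = [-1/3, -17/15]
P' = (I − K·H)·P̄ = [17/3 26/3; 26/3 232/15]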